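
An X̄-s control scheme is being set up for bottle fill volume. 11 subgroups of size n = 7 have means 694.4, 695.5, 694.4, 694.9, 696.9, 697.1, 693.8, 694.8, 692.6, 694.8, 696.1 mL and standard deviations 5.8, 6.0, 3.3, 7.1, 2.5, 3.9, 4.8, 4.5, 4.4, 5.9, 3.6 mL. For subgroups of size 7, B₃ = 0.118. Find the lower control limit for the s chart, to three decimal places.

s̄ = (5.8 + 6.0 + 3.3 + 7.1 + 2.5 + 3.9 + 4.8 + 4.5 + 4.4 + 5.9 + 3.6) / 11 = 4.7091
LCL_s = B₃·s̄ = 0.118 × 4.7091 = 0.5557

0.556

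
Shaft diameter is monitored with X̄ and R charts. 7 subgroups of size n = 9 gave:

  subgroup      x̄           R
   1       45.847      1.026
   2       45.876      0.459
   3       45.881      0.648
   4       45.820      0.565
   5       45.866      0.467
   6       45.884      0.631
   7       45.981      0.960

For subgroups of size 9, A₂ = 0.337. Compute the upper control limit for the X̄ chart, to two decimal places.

46.11

X̄̄ = (45.847 + 45.876 + 45.881 + 45.820 + 45.866 + 45.884 + 45.981) / 7 = 321.1550 / 7 = 45.8793
R̄ = (1.026 + 0.459 + 0.648 + 0.565 + 0.467 + 0.631 + 0.960) / 7 = 4.7560 / 7 = 0.6794
UCL = X̄̄ + A₂·R̄ = 45.8793 + 0.337 × 0.6794 = 46.1083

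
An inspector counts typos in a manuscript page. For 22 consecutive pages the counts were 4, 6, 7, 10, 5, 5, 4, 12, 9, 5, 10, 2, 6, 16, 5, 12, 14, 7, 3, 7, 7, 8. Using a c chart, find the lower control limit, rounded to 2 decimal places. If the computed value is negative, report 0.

c̄ = (4 + 6 + 7 + 10 + 5 + 5 + 4 + 12 + 9 + 5 + 10 + 2 + 6 + 16 + 5 + 12 + 14 + 7 + 3 + 7 + 7 + 8) / 22 = 164 / 22 = 7.4545
LCL = c̄ − 3√c̄ = 7.4545 − 3 × 2.7303 = -0.7364 → 0 (cannot be negative)

0.00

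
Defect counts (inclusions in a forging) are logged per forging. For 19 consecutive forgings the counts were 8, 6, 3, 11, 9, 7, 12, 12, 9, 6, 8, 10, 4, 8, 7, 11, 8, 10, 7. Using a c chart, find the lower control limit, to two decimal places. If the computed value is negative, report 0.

c̄ = (8 + 6 + 3 + 11 + 9 + 7 + 12 + 12 + 9 + 6 + 8 + 10 + 4 + 8 + 7 + 11 + 8 + 10 + 7) / 19 = 156 / 19 = 8.2105
LCL = c̄ − 3√c̄ = 8.2105 − 3 × 2.8654 = -0.3857 → 0 (cannot be negative)

0.00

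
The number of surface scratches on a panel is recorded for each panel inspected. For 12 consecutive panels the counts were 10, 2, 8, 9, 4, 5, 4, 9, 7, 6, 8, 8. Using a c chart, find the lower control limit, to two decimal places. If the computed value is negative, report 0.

c̄ = (10 + 2 + 8 + 9 + 4 + 5 + 4 + 9 + 7 + 6 + 8 + 8) / 12 = 80 / 12 = 6.6667
LCL = c̄ − 3√c̄ = 6.6667 − 3 × 2.5820 = -1.0793 → 0 (cannot be negative)

0.00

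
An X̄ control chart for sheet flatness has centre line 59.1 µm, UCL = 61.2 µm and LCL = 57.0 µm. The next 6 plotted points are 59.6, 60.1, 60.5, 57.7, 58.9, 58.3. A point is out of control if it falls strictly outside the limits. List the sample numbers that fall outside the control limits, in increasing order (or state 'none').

All 6 points lie within [57.0, 61.2].

none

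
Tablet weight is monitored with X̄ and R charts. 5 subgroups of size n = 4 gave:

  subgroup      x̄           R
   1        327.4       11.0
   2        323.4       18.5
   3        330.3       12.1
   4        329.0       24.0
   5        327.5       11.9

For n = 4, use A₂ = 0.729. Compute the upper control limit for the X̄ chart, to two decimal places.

X̄̄ = (327.4 + 323.4 + 330.3 + 329.0 + 327.5) / 5 = 1637.6000 / 5 = 327.5200
R̄ = (11.0 + 18.5 + 12.1 + 24.0 + 11.9) / 5 = 77.5000 / 5 = 15.5000
UCL = X̄̄ + A₂·R̄ = 327.5200 + 0.729 × 15.5000 = 338.8195

338.82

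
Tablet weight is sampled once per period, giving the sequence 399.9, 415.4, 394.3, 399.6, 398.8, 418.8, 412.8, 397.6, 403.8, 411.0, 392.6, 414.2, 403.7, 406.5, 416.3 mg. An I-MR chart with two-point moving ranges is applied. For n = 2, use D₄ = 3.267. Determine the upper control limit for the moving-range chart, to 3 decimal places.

Moving ranges: 15.5, 21.1, 5.3, 0.8, 20.0, 6.0, 15.2, 6.2, 7.2, 18.4, 21.6, 10.5, 2.8, 9.8; M̄R̄ = 160.4000 / 14 = 11.4571
UCL_MR = D₄·M̄R̄ = 3.267 × 11.4571 = 37.4305

37.430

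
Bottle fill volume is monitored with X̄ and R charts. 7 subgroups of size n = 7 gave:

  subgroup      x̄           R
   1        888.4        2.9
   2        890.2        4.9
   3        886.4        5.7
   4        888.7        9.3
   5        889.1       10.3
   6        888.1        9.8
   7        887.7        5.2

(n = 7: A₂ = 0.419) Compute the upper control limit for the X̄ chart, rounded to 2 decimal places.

X̄̄ = (888.4 + 890.2 + 886.4 + 888.7 + 889.1 + 888.1 + 887.7) / 7 = 6218.6000 / 7 = 888.3714
R̄ = (2.9 + 4.9 + 5.7 + 9.3 + 10.3 + 9.8 + 5.2) / 7 = 48.1000 / 7 = 6.8714
UCL = X̄̄ + A₂·R̄ = 888.3714 + 0.419 × 6.8714 = 891.2506

891.25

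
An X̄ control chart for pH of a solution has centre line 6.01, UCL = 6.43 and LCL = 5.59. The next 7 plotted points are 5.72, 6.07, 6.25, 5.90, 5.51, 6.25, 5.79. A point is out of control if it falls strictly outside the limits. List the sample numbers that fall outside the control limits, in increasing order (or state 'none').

5

Compare each point to [5.59, 6.43]: sample 5 = 5.51 < LCL.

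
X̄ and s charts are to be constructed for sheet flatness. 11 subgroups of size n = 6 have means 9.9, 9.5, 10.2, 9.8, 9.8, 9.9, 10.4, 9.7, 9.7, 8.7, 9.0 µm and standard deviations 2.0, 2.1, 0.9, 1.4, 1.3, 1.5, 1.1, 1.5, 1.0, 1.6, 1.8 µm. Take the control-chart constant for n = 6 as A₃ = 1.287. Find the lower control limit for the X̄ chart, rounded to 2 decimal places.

7.80

X̄̄ = (9.9 + 9.5 + 10.2 + 9.8 + 9.8 + 9.9 + 10.4 + 9.7 + 9.7 + 8.7 + 9.0) / 11 = 9.6909
s̄ = (2.0 + 2.1 + 0.9 + 1.4 + 1.3 + 1.5 + 1.1 + 1.5 + 1.0 + 1.6 + 1.8) / 11 = 1.4727
LCL = X̄̄ − A₃·s̄ = 9.6909 − 1.287 × 1.4727 = 7.7955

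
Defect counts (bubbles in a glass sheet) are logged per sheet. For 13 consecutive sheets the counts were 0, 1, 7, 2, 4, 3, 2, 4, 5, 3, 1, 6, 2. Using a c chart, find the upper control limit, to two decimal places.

c̄ = (0 + 1 + 7 + 2 + 4 + 3 + 2 + 4 + 5 + 3 + 1 + 6 + 2) / 13 = 40 / 13 = 3.0769
UCL = c̄ + 3√c̄ = 3.0769 + 3 × √3.0769 = 3.0769 + 3 × 1.7541 = 8.3393

8.34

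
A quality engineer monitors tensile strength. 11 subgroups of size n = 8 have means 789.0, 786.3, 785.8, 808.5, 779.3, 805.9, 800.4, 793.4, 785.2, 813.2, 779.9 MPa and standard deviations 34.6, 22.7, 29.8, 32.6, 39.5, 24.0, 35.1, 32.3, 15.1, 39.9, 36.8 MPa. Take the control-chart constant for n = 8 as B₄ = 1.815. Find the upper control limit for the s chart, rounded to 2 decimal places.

s̄ = (34.6 + 22.7 + 29.8 + 32.6 + 39.5 + 24.0 + 35.1 + 32.3 + 15.1 + 39.9 + 36.8) / 11 = 31.1273
UCL_s = B₄·s̄ = 1.815 × 31.1273 = 56.4960

56.50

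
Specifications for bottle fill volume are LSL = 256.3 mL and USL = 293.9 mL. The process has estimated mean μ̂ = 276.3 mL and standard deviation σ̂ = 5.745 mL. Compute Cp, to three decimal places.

1.091

Cp = (USL − LSL) / (6σ̂) = (293.9 − 256.3) / (6 × 5.745) = 37.6000 / 34.4700 = 1.0908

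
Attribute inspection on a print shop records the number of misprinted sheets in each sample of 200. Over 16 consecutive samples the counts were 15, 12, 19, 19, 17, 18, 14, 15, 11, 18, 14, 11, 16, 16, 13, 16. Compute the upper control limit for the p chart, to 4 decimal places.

p̄ = Σdᵢ / (k·n) = 244 / (16 × 200) = 0.07625
UCL = p̄ + 3·√(p̄(1−p̄)/n) = 0.07625 + 3 × √(0.07625×0.92375/200) = 0.07625 + 3 × 0.01877 = 0.13255

0.1325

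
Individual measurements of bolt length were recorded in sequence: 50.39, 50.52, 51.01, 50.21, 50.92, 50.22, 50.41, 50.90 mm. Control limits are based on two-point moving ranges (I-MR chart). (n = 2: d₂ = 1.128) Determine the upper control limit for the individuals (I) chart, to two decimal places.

X̄ = (50.39 + 50.52 + 51.01 + 50.21 + 50.92 + 50.22 + 50.41 + 50.90) / 8 = 50.5725
Moving ranges: 0.13, 0.49, 0.80, 0.71, 0.70, 0.19, 0.49; M̄R̄ = 3.5100 / 7 = 0.5014
UCL = X̄ + 3·M̄R̄/d₂ = 50.5725 + 3 × 0.5014 / 1.128 = 51.9061

51.91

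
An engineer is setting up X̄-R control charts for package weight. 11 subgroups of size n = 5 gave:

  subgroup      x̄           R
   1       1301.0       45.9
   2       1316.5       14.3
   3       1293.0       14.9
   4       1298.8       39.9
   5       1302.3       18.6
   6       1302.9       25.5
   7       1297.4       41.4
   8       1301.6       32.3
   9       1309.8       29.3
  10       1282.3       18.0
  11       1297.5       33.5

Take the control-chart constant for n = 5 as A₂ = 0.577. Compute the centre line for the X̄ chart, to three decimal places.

X̄̄ = (1301.0 + 1316.5 + 1293.0 + 1298.8 + 1302.3 + 1302.9 + 1297.4 + 1301.6 + 1309.8 + 1282.3 + 1297.5) / 11 = 14303.1000 / 11 = 1300.2818
CL = X̄̄ = 1300.2818

1300.282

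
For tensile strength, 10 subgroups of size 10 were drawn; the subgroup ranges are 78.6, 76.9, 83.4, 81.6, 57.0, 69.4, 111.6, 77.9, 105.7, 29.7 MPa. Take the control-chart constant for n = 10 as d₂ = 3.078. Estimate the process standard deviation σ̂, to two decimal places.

25.07

R̄ = (78.6 + 76.9 + 83.4 + 81.6 + 57.0 + 69.4 + 111.6 + 77.9 + 105.7 + 29.7) / 10 = 77.1800
σ̂ = R̄ / d₂ = 77.1800 / 3.078 = 25.0747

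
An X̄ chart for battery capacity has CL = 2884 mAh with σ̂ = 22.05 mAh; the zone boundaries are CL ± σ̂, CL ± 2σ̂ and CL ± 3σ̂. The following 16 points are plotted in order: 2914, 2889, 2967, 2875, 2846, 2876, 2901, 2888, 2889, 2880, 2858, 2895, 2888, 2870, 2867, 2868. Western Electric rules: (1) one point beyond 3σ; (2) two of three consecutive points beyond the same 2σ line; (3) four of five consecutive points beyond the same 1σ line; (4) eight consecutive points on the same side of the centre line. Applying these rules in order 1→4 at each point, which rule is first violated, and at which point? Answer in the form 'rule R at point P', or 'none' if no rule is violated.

rule 1 at point 3

Zone of each point (C = within 1σ̂, B = 1σ̂–2σ̂, A = 2σ̂–3σ̂, * = beyond 3σ̂; sign = side of CL): 1:+B, 2:+C, 3:+*, 4:-C, 5:-B, 6:-C, 7:+C, 8:+C, 9:+C, 10:-C, 11:-B, 12:+C, 13:+C, 14:-C, 15:-C, 16:-C
Rule 1 (one point beyond the 3σ limits) is satisfied at point 3.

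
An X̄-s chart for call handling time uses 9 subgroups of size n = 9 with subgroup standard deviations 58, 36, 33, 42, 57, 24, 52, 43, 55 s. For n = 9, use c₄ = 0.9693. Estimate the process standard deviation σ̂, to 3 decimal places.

45.852

s̄ = (58 + 36 + 33 + 42 + 57 + 24 + 52 + 43 + 55) / 9 = 44.4444
σ̂ = s̄ / c₄ = 44.4444 / 0.9693 = 45.8521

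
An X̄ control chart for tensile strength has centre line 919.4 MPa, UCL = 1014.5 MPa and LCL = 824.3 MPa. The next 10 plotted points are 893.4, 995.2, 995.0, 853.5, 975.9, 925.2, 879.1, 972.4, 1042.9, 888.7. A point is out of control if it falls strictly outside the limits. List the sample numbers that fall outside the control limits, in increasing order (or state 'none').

9

Compare each point to [824.3, 1014.5]: sample 9 = 1042.9 > UCL.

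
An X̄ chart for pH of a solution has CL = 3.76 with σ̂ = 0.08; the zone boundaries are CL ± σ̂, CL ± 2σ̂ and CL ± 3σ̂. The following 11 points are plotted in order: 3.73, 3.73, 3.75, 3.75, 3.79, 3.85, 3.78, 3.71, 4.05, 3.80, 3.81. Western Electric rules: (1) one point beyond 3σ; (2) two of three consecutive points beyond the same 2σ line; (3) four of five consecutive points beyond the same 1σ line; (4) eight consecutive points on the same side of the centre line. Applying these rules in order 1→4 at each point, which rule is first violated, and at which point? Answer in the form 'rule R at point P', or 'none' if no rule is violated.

rule 1 at point 9

Zone of each point (C = within 1σ̂, B = 1σ̂–2σ̂, A = 2σ̂–3σ̂, * = beyond 3σ̂; sign = side of CL): 1:-C, 2:-C, 3:-C, 4:-C, 5:+C, 6:+B, 7:+C, 8:-C, 9:+*, 10:+C, 11:+C
Rule 1 (one point beyond the 3σ limits) is satisfied at point 9.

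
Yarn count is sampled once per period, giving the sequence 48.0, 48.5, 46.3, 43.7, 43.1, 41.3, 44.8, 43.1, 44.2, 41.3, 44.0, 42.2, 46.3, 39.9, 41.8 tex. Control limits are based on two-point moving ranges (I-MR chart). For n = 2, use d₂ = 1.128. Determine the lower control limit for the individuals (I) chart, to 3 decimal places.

37.479

X̄ = (48.0 + 48.5 + 46.3 + 43.7 + 43.1 + 41.3 + 44.8 + 43.1 + 44.2 + 41.3 + 44.0 + 42.2 + 46.3 + 39.9 + 41.8) / 15 = 43.9000
Moving ranges: 0.5, 2.2, 2.6, 0.6, 1.8, 3.5, 1.7, 1.1, 2.9, 2.7, 1.8, 4.1, 6.4, 1.9; M̄R̄ = 33.8000 / 14 = 2.4143
LCL = X̄ − 3·M̄R̄/d₂ = 43.9000 − 3 × 2.4143 / 1.128 = 37.4790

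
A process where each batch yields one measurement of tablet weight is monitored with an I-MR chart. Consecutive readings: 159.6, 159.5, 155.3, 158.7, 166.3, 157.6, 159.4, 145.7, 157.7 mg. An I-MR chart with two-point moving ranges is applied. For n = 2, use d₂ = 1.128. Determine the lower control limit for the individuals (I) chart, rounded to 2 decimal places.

140.63

X̄ = (159.6 + 159.5 + 155.3 + 158.7 + 166.3 + 157.6 + 159.4 + 145.7 + 157.7) / 9 = 157.7556
Moving ranges: 0.1, 4.2, 3.4, 7.6, 8.7, 1.8, 13.7, 12.0; M̄R̄ = 51.5000 / 8 = 6.4375
LCL = X̄ − 3·M̄R̄/d₂ = 157.7556 − 3 × 6.4375 / 1.128 = 140.6345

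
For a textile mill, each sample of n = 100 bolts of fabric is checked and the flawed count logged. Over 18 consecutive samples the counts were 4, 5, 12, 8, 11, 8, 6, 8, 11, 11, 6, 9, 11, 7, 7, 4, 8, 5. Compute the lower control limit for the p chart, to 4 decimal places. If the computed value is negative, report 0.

0.0000

p̄ = Σdᵢ / (k·n) = 141 / (18 × 100) = 0.07833
LCL = p̄ − 3·√(p̄(1−p̄)/n) = 0.07833 − 3 × 0.02687 = -0.00228 → 0 (negative, so LCL = 0)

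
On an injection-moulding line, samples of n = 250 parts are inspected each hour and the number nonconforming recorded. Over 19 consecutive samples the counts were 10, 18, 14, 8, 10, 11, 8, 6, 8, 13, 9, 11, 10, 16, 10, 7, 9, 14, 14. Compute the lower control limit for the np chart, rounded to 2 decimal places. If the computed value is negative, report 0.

1.18

p̄ = Σdᵢ / (k·n) = 206 / (19 × 250) = 0.04337
LCL = np̄ − 3·√(np̄(1−p̄)) = 10.8421 − 3 × 3.2205 = 1.1805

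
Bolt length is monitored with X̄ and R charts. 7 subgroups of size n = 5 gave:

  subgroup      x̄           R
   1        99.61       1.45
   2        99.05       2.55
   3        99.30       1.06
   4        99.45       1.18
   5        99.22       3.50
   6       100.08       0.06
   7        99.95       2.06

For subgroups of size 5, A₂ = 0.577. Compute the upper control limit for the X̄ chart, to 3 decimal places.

X̄̄ = (99.61 + 99.05 + 99.30 + 99.45 + 99.22 + 100.08 + 99.95) / 7 = 696.6600 / 7 = 99.5229
R̄ = (1.45 + 2.55 + 1.06 + 1.18 + 3.50 + 0.06 + 2.06) / 7 = 11.8600 / 7 = 1.6943
UCL = X̄̄ + A₂·R̄ = 99.5229 + 0.577 × 1.6943 = 100.5005

100.500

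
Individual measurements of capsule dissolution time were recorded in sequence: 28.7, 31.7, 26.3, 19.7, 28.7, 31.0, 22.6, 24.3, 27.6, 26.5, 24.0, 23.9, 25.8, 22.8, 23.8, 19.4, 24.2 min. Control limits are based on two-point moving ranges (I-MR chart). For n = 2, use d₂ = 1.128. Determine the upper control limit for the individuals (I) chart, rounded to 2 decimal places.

35.08

X̄ = (28.7 + 31.7 + 26.3 + 19.7 + 28.7 + 31.0 + 22.6 + 24.3 + 27.6 + 26.5 + 24.0 + 23.9 + 25.8 + 22.8 + 23.8 + 19.4 + 24.2) / 17 = 25.3529
Moving ranges: 3.0, 5.4, 6.6, 9.0, 2.3, 8.4, 1.7, 3.3, 1.1, 2.5, 0.1, 1.9, 3.0, 1.0, 4.4, 4.8; M̄R̄ = 58.5000 / 16 = 3.6562
UCL = X̄ + 3·M̄R̄/d₂ = 25.3529 + 3 × 3.6562 / 1.128 = 35.0770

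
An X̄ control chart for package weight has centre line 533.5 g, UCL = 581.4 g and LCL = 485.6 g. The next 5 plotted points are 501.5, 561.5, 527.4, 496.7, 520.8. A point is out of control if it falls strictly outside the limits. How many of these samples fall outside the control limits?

0

All 5 points lie within [485.6, 581.4].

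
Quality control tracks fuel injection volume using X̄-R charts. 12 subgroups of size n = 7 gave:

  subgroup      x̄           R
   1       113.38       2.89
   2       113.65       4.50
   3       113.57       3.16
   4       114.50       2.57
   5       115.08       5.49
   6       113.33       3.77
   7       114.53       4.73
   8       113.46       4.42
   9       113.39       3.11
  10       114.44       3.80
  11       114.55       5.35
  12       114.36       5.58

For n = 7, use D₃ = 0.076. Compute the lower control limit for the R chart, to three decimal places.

0.313

R̄ = (2.89 + 4.50 + 3.16 + 2.57 + 5.49 + 3.77 + 4.73 + 4.42 + 3.11 + 3.80 + 5.35 + 5.58) / 12 = 49.3700 / 12 = 4.1142
LCL_R = D₃·R̄ = 0.076 × 4.1142 = 0.3127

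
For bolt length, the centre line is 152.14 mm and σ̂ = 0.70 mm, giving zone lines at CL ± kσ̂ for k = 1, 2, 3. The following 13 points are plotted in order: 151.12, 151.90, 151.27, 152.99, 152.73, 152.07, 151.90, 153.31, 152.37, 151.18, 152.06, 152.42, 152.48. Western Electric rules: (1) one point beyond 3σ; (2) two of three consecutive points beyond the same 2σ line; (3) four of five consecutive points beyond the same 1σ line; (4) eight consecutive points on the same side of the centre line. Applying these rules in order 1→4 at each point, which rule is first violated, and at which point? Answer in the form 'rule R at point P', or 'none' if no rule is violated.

Zone of each point (C = within 1σ̂, B = 1σ̂–2σ̂, A = 2σ̂–3σ̂, * = beyond 3σ̂; sign = side of CL): 1:-B, 2:-C, 3:-B, 4:+B, 5:+C, 6:-C, 7:-C, 8:+B, 9:+C, 10:-B, 11:-C, 12:+C, 13:+C
No rule fires across all 13 points.

none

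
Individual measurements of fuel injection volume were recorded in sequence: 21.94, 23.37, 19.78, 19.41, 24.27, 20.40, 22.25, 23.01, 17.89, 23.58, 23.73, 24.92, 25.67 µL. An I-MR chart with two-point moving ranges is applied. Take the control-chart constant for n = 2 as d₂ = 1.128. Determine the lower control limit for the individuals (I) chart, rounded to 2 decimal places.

X̄ = (21.94 + 23.37 + 19.78 + 19.41 + 24.27 + 20.40 + 22.25 + 23.01 + 17.89 + 23.58 + 23.73 + 24.92 + 25.67) / 13 = 22.3246
Moving ranges: 1.43, 3.59, 0.37, 4.86, 3.87, 1.85, 0.76, 5.12, 5.69, 0.15, 1.19, 0.75; M̄R̄ = 29.6300 / 12 = 2.4692
LCL = X̄ − 3·M̄R̄/d₂ = 22.3246 − 3 × 2.4692 / 1.128 = 15.7577

15.76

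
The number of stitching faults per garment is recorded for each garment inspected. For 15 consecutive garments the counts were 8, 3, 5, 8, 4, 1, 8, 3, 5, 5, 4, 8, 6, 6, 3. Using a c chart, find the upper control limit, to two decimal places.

11.93

c̄ = (8 + 3 + 5 + 8 + 4 + 1 + 8 + 3 + 5 + 5 + 4 + 8 + 6 + 6 + 3) / 15 = 77 / 15 = 5.1333
UCL = c̄ + 3√c̄ = 5.1333 + 3 × √5.1333 = 5.1333 + 3 × 2.2657 = 11.9304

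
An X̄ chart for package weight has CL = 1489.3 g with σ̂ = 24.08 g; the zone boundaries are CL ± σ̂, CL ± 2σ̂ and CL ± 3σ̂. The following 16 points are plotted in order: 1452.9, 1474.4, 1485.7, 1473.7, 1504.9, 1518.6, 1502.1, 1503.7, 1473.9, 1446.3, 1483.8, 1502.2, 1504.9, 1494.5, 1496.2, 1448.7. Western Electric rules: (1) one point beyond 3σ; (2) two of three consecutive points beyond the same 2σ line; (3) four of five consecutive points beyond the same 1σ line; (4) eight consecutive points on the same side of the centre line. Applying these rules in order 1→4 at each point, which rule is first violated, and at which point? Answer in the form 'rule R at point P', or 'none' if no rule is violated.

Zone of each point (C = within 1σ̂, B = 1σ̂–2σ̂, A = 2σ̂–3σ̂, * = beyond 3σ̂; sign = side of CL): 1:-B, 2:-C, 3:-C, 4:-C, 5:+C, 6:+B, 7:+C, 8:+C, 9:-C, 10:-B, 11:-C, 12:+C, 13:+C, 14:+C, 15:+C, 16:-B
No rule fires across all 16 points.

none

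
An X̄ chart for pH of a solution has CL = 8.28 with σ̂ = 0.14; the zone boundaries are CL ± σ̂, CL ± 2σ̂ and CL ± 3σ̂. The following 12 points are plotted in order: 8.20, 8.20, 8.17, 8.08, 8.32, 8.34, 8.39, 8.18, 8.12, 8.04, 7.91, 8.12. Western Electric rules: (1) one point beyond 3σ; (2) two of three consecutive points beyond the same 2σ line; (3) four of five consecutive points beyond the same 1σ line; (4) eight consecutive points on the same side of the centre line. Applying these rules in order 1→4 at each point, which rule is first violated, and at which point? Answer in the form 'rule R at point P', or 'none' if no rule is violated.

Zone of each point (C = within 1σ̂, B = 1σ̂–2σ̂, A = 2σ̂–3σ̂, * = beyond 3σ̂; sign = side of CL): 1:-C, 2:-C, 3:-C, 4:-B, 5:+C, 6:+C, 7:+C, 8:-C, 9:-B, 10:-B, 11:-A, 12:-B
Rule 3 (four of five consecutive points beyond the same 1σ limit) is satisfied at point 12.

rule 3 at point 12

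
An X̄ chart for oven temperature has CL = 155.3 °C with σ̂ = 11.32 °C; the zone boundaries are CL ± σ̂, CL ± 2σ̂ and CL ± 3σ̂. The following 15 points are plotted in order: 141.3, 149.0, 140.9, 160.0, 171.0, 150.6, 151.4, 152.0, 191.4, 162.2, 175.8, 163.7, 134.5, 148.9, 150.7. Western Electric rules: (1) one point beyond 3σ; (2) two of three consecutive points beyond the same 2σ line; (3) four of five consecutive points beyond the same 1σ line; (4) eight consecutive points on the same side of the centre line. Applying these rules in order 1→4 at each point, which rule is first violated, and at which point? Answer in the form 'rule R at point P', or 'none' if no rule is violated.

rule 1 at point 9

Zone of each point (C = within 1σ̂, B = 1σ̂–2σ̂, A = 2σ̂–3σ̂, * = beyond 3σ̂; sign = side of CL): 1:-B, 2:-C, 3:-B, 4:+C, 5:+B, 6:-C, 7:-C, 8:-C, 9:+*, 10:+C, 11:+B, 12:+C, 13:-B, 14:-C, 15:-C
Rule 1 (one point beyond the 3σ limits) is satisfied at point 9.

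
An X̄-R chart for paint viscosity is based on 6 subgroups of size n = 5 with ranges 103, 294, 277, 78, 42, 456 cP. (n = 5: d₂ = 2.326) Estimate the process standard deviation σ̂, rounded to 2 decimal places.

R̄ = (103 + 294 + 277 + 78 + 42 + 456) / 6 = 208.3333
σ̂ = R̄ / d₂ = 208.3333 / 2.326 = 89.5672

89.57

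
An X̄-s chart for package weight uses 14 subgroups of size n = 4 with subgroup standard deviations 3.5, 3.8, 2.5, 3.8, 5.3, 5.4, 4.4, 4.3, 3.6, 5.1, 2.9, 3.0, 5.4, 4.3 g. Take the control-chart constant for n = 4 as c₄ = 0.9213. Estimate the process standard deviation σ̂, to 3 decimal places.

s̄ = (3.5 + 3.8 + 2.5 + 3.8 + 5.3 + 5.4 + 4.4 + 4.3 + 3.6 + 5.1 + 2.9 + 3.0 + 5.4 + 4.3) / 14 = 4.0929
σ̂ = s̄ / c₄ = 4.0929 / 0.9213 = 4.4425

4.442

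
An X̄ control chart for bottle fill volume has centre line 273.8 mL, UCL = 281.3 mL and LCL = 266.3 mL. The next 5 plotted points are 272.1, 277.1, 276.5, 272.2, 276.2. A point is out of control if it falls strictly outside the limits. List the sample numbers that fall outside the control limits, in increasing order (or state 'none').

none

All 5 points lie within [266.3, 281.3].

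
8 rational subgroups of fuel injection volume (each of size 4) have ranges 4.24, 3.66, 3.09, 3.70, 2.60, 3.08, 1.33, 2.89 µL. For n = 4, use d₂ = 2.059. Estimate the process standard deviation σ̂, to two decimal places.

R̄ = (4.24 + 3.66 + 3.09 + 3.70 + 2.60 + 3.08 + 1.33 + 2.89) / 8 = 3.0737
σ̂ = R̄ / d₂ = 3.0737 / 2.059 = 1.4928

1.49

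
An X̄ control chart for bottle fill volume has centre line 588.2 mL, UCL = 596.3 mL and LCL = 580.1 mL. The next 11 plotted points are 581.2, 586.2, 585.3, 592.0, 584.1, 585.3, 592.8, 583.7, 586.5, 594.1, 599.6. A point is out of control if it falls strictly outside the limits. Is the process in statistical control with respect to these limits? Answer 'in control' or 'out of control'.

out of control

Compare each point to [580.1, 596.3]: sample 11 = 599.6 > UCL.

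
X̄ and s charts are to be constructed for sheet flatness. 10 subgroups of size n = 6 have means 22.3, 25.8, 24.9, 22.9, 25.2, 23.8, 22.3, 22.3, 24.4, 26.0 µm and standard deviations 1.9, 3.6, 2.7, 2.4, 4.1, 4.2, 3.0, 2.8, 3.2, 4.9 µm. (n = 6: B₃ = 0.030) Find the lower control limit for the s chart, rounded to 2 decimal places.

s̄ = (1.9 + 3.6 + 2.7 + 2.4 + 4.1 + 4.2 + 3.0 + 2.8 + 3.2 + 4.9) / 10 = 3.2800
LCL_s = B₃·s̄ = 0.030 × 3.2800 = 0.0984

0.10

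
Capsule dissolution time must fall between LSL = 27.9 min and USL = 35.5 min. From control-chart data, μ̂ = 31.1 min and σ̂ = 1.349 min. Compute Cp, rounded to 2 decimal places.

0.94

Cp = (USL − LSL) / (6σ̂) = (35.5 − 27.9) / (6 × 1.349) = 7.6000 / 8.0940 = 0.9390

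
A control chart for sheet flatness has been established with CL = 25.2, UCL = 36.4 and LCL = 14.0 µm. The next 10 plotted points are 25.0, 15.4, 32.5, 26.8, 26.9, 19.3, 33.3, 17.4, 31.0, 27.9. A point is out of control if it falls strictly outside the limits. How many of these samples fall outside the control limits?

All 10 points lie within [14.0, 36.4].

0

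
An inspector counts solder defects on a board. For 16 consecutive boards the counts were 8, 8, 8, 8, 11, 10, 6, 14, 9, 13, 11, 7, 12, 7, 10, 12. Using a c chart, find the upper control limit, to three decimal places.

c̄ = (8 + 8 + 8 + 8 + 11 + 10 + 6 + 14 + 9 + 13 + 11 + 7 + 12 + 7 + 10 + 12) / 16 = 154 / 16 = 9.6250
UCL = c̄ + 3√c̄ = 9.6250 + 3 × √9.6250 = 9.6250 + 3 × 3.1024 = 18.9323

18.932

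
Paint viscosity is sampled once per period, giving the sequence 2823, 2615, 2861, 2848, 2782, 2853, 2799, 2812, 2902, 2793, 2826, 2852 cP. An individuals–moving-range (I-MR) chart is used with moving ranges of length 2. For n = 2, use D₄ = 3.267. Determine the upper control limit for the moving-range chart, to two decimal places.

275.91

Moving ranges: 208, 246, 13, 66, 71, 54, 13, 90, 109, 33, 26; M̄R̄ = 929.0000 / 11 = 84.4545
UCL_MR = D₄·M̄R̄ = 3.267 × 84.4545 = 275.9130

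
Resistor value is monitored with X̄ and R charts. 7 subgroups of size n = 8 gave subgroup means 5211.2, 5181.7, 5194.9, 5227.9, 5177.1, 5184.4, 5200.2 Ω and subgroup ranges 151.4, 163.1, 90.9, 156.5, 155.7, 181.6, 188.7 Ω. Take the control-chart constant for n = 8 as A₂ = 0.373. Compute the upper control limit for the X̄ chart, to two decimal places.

X̄̄ = (5211.2 + 5181.7 + 5194.9 + 5227.9 + 5177.1 + 5184.4 + 5200.2) / 7 = 36377.4000 / 7 = 5196.7714
R̄ = (151.4 + 163.1 + 90.9 + 156.5 + 155.7 + 181.6 + 188.7) / 7 = 1087.9000 / 7 = 155.4143
UCL = X̄̄ + A₂·R̄ = 5196.7714 + 0.373 × 155.4143 = 5254.7410

5254.74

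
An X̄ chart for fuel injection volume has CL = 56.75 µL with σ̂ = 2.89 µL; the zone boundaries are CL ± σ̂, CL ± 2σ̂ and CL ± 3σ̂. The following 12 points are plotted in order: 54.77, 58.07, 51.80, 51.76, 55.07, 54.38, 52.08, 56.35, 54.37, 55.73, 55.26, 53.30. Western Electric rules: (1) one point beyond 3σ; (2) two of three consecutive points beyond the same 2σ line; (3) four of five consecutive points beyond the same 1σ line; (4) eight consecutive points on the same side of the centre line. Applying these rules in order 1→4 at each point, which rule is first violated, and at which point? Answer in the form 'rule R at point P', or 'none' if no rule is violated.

rule 4 at point 10

Zone of each point (C = within 1σ̂, B = 1σ̂–2σ̂, A = 2σ̂–3σ̂, * = beyond 3σ̂; sign = side of CL): 1:-C, 2:+C, 3:-B, 4:-B, 5:-C, 6:-C, 7:-B, 8:-C, 9:-C, 10:-C, 11:-C, 12:-B
Rule 4 (eight consecutive points on the same side of the centre line) is satisfied at point 10.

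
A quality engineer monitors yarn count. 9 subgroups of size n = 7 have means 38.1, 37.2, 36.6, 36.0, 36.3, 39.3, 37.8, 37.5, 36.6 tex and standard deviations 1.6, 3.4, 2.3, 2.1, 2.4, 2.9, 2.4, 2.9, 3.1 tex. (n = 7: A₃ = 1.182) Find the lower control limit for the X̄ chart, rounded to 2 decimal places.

X̄̄ = (38.1 + 37.2 + 36.6 + 36.0 + 36.3 + 39.3 + 37.8 + 37.5 + 36.6) / 9 = 37.2667
s̄ = (1.6 + 3.4 + 2.3 + 2.1 + 2.4 + 2.9 + 2.4 + 2.9 + 3.1) / 9 = 2.5667
LCL = X̄̄ − A₃·s̄ = 37.2667 − 1.182 × 2.5667 = 34.2329

34.23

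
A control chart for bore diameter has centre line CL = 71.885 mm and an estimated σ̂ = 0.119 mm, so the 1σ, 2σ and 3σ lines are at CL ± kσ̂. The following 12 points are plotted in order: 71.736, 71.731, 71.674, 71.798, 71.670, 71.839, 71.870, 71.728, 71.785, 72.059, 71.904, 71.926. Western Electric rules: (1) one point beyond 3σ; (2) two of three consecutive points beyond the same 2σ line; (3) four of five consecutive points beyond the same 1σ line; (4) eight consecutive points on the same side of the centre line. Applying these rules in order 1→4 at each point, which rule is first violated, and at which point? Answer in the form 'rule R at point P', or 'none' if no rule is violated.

Zone of each point (C = within 1σ̂, B = 1σ̂–2σ̂, A = 2σ̂–3σ̂, * = beyond 3σ̂; sign = side of CL): 1:-B, 2:-B, 3:-B, 4:-C, 5:-B, 6:-C, 7:-C, 8:-B, 9:-C, 10:+B, 11:+C, 12:+C
Rule 3 (four of five consecutive points beyond the same 1σ limit) is satisfied at point 5.

rule 3 at point 5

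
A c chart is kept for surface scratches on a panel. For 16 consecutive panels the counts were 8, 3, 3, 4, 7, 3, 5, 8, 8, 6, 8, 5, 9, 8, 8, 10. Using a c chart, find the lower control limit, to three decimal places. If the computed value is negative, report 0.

0.000

c̄ = (8 + 3 + 3 + 4 + 7 + 3 + 5 + 8 + 8 + 6 + 8 + 5 + 9 + 8 + 8 + 10) / 16 = 103 / 16 = 6.4375
LCL = c̄ − 3√c̄ = 6.4375 − 3 × 2.5372 = -1.1742 → 0 (cannot be negative)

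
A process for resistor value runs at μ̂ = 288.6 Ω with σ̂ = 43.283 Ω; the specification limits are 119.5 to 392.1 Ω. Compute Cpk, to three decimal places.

0.797

Cpu = (USL − μ̂) / (3σ̂) = (392.1 − 288.6) / (3 × 43.283) = 0.7971; Cpl = (μ̂ − LSL) / (3σ̂) = (288.6 − 119.5) / (3 × 43.283) = 1.3023; Cpk = min(Cpu, Cpl) = 0.7971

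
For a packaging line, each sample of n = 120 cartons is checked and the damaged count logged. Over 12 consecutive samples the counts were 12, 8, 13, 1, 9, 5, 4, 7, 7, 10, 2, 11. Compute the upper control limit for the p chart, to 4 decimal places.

0.1278

p̄ = Σdᵢ / (k·n) = 89 / (12 × 120) = 0.06181
UCL = p̄ + 3·√(p̄(1−p̄)/n) = 0.06181 + 3 × √(0.06181×0.93819/120) = 0.06181 + 3 × 0.02198 = 0.12775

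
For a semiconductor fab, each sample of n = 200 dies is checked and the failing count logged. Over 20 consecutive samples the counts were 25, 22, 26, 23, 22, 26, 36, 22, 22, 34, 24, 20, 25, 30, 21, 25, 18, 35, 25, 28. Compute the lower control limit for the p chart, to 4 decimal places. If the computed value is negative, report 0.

p̄ = Σdᵢ / (k·n) = 509 / (20 × 200) = 0.12725
LCL = p̄ − 3·√(p̄(1−p̄)/n) = 0.12725 − 3 × 0.02356 = 0.05656

0.0566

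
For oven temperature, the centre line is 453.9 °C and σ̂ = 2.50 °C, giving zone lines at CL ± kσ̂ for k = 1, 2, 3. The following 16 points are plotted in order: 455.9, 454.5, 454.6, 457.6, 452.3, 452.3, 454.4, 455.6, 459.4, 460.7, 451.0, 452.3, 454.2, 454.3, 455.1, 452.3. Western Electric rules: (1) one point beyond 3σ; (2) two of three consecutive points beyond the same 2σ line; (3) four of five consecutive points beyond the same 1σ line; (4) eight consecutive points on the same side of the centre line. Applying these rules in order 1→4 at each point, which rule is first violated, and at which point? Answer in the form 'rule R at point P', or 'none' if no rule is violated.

rule 2 at point 10

Zone of each point (C = within 1σ̂, B = 1σ̂–2σ̂, A = 2σ̂–3σ̂, * = beyond 3σ̂; sign = side of CL): 1:+C, 2:+C, 3:+C, 4:+B, 5:-C, 6:-C, 7:+C, 8:+C, 9:+A, 10:+A, 11:-B, 12:-C, 13:+C, 14:+C, 15:+C, 16:-C
Rule 2 (two of three consecutive points beyond the same 2σ limit) is satisfied at point 10.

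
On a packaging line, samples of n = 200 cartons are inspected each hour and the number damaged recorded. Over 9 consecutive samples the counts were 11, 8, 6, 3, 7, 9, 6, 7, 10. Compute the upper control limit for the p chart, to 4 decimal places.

p̄ = Σdᵢ / (k·n) = 67 / (9 × 200) = 0.03722
UCL = p̄ + 3·√(p̄(1−p̄)/n) = 0.03722 + 3 × √(0.03722×0.96278/200) = 0.03722 + 3 × 0.01339 = 0.07738

0.0774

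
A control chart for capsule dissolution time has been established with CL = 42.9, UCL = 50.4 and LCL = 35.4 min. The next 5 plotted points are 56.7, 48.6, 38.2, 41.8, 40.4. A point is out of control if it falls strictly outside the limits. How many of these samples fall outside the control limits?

1

Compare each point to [35.4, 50.4]: sample 1 = 56.7 > UCL.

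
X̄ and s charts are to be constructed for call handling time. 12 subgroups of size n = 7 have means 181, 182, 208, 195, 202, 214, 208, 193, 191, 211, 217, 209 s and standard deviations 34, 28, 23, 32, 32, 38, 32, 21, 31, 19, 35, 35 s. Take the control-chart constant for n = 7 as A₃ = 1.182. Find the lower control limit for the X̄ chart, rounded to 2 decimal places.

X̄̄ = (181 + 182 + 208 + 195 + 202 + 214 + 208 + 193 + 191 + 211 + 217 + 209) / 12 = 200.9167
s̄ = (34 + 28 + 23 + 32 + 32 + 38 + 32 + 21 + 31 + 19 + 35 + 35) / 12 = 30.0000
LCL = X̄̄ − A₃·s̄ = 200.9167 − 1.182 × 30.0000 = 165.4567

165.46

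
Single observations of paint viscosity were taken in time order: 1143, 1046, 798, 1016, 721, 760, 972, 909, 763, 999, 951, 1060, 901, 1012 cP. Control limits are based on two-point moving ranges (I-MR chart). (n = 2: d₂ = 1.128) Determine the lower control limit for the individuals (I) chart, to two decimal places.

526.94

X̄ = (1143 + 1046 + 798 + 1016 + 721 + 760 + 972 + 909 + 763 + 999 + 951 + 1060 + 901 + 1012) / 14 = 932.2143
Moving ranges: 97, 248, 218, 295, 39, 212, 63, 146, 236, 48, 109, 159, 111; M̄R̄ = 1981.0000 / 13 = 152.3846
LCL = X̄ − 3·M̄R̄/d₂ = 932.2143 − 3 × 152.3846 / 1.128 = 526.9361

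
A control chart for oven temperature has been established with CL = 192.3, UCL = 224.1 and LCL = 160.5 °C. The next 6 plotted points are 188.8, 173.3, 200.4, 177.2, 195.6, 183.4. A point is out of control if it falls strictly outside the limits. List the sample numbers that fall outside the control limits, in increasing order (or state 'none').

none

All 6 points lie within [160.5, 224.1].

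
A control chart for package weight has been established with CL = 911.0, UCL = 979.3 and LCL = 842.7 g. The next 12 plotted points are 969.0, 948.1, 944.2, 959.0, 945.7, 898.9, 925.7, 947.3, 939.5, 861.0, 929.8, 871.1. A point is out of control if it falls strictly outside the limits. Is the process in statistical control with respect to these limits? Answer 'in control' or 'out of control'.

in control

All 12 points lie within [842.7, 979.3].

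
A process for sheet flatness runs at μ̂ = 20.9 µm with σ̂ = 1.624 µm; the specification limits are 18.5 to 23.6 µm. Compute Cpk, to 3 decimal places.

0.493

Cpu = (USL − μ̂) / (3σ̂) = (23.6 − 20.9) / (3 × 1.624) = 0.5542; Cpl = (μ̂ − LSL) / (3σ̂) = (20.9 − 18.5) / (3 × 1.624) = 0.4926; Cpk = min(Cpu, Cpl) = 0.4926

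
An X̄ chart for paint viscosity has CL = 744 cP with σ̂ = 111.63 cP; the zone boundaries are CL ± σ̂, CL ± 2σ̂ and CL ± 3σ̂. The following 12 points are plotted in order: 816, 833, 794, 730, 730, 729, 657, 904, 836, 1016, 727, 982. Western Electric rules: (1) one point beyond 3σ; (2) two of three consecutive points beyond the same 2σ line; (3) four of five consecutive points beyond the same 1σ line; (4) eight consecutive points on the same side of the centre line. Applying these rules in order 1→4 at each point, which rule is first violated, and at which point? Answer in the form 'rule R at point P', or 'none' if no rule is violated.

rule 2 at point 12

Zone of each point (C = within 1σ̂, B = 1σ̂–2σ̂, A = 2σ̂–3σ̂, * = beyond 3σ̂; sign = side of CL): 1:+C, 2:+C, 3:+C, 4:-C, 5:-C, 6:-C, 7:-C, 8:+B, 9:+C, 10:+A, 11:-C, 12:+A
Rule 2 (two of three consecutive points beyond the same 2σ limit) is satisfied at point 12.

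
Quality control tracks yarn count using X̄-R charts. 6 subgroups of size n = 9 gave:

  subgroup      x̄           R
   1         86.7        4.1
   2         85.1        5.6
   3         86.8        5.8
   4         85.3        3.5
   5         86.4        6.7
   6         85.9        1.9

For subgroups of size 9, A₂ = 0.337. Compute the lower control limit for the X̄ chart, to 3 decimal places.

X̄̄ = (86.7 + 85.1 + 86.8 + 85.3 + 86.4 + 85.9) / 6 = 516.2000 / 6 = 86.0333
R̄ = (4.1 + 5.6 + 5.8 + 3.5 + 6.7 + 1.9) / 6 = 27.6000 / 6 = 4.6000
LCL = X̄̄ − A₂·R̄ = 86.0333 − 0.337 × 4.6000 = 84.4831

84.483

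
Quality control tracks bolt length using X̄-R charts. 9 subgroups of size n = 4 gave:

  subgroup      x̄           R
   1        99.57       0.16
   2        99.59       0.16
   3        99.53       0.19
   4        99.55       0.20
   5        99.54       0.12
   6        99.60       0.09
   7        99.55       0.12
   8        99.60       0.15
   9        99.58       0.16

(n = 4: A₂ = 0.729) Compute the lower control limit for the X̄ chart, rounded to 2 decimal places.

99.46

X̄̄ = (99.57 + 99.59 + 99.53 + 99.55 + 99.54 + 99.60 + 99.55 + 99.60 + 99.58) / 9 = 896.1100 / 9 = 99.5678
R̄ = (0.16 + 0.16 + 0.19 + 0.20 + 0.12 + 0.09 + 0.12 + 0.15 + 0.16) / 9 = 1.3500 / 9 = 0.1500
LCL = X̄̄ − A₂·R̄ = 99.5678 − 0.729 × 0.1500 = 99.4584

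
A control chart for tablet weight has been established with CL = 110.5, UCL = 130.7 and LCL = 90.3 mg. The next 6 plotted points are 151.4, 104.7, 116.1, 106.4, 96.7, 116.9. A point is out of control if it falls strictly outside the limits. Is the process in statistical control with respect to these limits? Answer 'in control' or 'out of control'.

out of control

Compare each point to [90.3, 130.7]: sample 1 = 151.4 > UCL.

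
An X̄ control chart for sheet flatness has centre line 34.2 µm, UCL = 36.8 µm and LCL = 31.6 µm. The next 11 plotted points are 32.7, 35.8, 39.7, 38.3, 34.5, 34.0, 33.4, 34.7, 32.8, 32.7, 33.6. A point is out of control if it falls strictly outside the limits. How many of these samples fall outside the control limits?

Compare each point to [31.6, 36.8]: sample 3 = 39.7 > UCL; sample 4 = 38.3 > UCL.

2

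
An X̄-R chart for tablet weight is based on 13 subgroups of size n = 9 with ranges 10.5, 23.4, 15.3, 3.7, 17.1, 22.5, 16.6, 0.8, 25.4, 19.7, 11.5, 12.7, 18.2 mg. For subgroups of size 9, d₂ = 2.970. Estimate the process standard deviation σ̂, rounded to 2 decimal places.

R̄ = (10.5 + 23.4 + 15.3 + 3.7 + 17.1 + 22.5 + 16.6 + 0.8 + 25.4 + 19.7 + 11.5 + 12.7 + 18.2) / 13 = 15.1846
σ̂ = R̄ / d₂ = 15.1846 / 2.970 = 5.1127

5.11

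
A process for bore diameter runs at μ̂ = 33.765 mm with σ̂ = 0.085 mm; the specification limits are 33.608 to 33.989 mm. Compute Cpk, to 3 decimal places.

Cpu = (USL − μ̂) / (3σ̂) = (33.989 − 33.765) / (3 × 0.085) = 0.8784; Cpl = (μ̂ − LSL) / (3σ̂) = (33.765 − 33.608) / (3 × 0.085) = 0.6157; Cpk = min(Cpu, Cpl) = 0.6157

0.616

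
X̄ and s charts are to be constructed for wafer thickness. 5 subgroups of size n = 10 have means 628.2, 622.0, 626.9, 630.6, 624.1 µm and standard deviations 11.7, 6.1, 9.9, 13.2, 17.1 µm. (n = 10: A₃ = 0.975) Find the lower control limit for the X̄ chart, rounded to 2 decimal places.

X̄̄ = (628.2 + 622.0 + 626.9 + 630.6 + 624.1) / 5 = 626.3600
s̄ = (11.7 + 6.1 + 9.9 + 13.2 + 17.1) / 5 = 11.6000
LCL = X̄̄ − A₃·s̄ = 626.3600 − 0.975 × 11.6000 = 615.0500

615.05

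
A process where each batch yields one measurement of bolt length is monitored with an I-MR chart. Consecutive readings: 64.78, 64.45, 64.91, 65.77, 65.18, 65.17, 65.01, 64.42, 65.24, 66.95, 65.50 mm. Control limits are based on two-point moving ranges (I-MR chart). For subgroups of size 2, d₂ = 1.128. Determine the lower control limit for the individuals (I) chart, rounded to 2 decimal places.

X̄ = (64.78 + 64.45 + 64.91 + 65.77 + 65.18 + 65.17 + 65.01 + 64.42 + 65.24 + 66.95 + 65.50) / 11 = 65.2164
Moving ranges: 0.33, 0.46, 0.86, 0.59, 0.01, 0.16, 0.59, 0.82, 1.71, 1.45; M̄R̄ = 6.9800 / 10 = 0.6980
LCL = X̄ − 3·M̄R̄/d₂ = 65.2164 − 3 × 0.6980 / 1.128 = 63.3600

63.36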